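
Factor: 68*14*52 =2^5*7^1*13^1 *17^1 = 49504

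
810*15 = 12150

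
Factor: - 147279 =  - 3^1*11^1*4463^1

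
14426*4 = 57704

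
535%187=161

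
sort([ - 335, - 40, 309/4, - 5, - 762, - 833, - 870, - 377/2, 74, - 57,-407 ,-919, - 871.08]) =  [  -  919,  -  871.08, - 870, - 833, - 762 , - 407, - 335,-377/2,  -  57, - 40, -5, 74, 309/4]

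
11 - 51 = -40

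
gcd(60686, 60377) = 1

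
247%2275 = 247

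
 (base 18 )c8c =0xFCC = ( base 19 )B3G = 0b111111001100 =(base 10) 4044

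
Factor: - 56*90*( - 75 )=378000=2^4 * 3^3 * 5^3*7^1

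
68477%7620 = 7517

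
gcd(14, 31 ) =1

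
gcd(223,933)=1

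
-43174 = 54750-97924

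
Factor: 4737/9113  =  3^1*13^( -1 ) * 701^( - 1 )*1579^1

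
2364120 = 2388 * 990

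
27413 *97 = 2659061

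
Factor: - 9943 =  - 61^1*163^1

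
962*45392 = 43667104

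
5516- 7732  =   - 2216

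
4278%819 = 183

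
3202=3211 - 9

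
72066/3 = 24022=24022.00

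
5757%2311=1135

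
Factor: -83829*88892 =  - 7451727468 = - 2^2*3^1*71^1*313^1*27943^1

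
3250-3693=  - 443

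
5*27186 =135930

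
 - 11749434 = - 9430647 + - 2318787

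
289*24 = 6936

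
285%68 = 13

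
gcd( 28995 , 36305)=5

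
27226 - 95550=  - 68324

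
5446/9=605 + 1/9 =605.11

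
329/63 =5 + 2/9 = 5.22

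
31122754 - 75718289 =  - 44595535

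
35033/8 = 35033/8=4379.12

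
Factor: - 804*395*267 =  - 84793860 = - 2^2*3^2*5^1*67^1*79^1*89^1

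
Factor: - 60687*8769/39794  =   -2^(-1)*3^3 * 11^1*37^1*79^1*101^( - 1) *197^( - 1 )*613^1 = - 532164303/39794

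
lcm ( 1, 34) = 34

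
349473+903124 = 1252597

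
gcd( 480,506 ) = 2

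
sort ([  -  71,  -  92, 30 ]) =[ - 92, - 71 , 30 ]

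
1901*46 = 87446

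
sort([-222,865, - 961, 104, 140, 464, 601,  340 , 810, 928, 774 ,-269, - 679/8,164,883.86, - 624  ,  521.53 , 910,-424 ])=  [-961, - 624,- 424, - 269,  -  222,  -  679/8,  104, 140 , 164, 340,  464,521.53, 601,774, 810,865 , 883.86,910, 928 ]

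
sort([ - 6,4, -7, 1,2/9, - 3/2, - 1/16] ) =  [ - 7, - 6 , - 3/2,-1/16, 2/9 , 1,4 ]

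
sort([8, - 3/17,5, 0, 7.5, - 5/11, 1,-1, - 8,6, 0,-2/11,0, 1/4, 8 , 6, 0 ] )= [  -  8, - 1, - 5/11, - 2/11, - 3/17, 0, 0,  0, 0, 1/4,1, 5, 6, 6, 7.5,  8, 8] 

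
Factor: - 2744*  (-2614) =7172816 = 2^4*7^3*1307^1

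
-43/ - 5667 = 43/5667 = 0.01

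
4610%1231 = 917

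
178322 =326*547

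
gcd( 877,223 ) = 1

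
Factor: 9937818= 2^1*3^2 * 11^1*53^1*947^1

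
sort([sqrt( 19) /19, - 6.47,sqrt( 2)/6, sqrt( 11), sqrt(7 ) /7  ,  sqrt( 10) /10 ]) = [ - 6.47, sqrt( 19 )/19 , sqrt(2)/6,  sqrt(  10) /10, sqrt( 7)/7,sqrt( 11 )]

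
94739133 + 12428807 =107167940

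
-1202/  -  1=1202+ 0/1= 1202.00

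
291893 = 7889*37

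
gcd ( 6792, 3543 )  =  3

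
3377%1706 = 1671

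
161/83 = 161/83 = 1.94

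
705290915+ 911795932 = 1617086847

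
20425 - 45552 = -25127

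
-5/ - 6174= 5/6174 = 0.00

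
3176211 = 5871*541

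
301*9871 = 2971171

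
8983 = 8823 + 160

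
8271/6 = 1378 + 1/2=1378.50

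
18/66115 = 18/66115  =  0.00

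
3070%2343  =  727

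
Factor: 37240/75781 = 2^3*5^1 * 7^2*19^1*75781^ ( - 1 ) 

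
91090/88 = 1035 + 5/44 =1035.11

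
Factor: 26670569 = 17^1 *503^1*3119^1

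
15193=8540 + 6653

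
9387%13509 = 9387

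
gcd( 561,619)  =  1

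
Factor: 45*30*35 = 2^1*3^3*5^3*7^1 =47250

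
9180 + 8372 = 17552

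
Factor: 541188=2^2*3^3*5011^1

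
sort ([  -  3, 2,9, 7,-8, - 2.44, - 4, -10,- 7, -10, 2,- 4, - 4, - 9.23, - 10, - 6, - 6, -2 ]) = [ - 10,- 10, - 10, -9.23,-8, - 7, -6, - 6, -4,-4,-4, - 3, - 2.44, - 2, 2, 2, 7, 9]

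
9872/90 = 4936/45 = 109.69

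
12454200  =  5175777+7278423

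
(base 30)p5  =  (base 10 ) 755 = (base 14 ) 3BD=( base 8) 1363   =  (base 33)mt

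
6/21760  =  3/10880 = 0.00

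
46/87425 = 46/87425 = 0.00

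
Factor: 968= 2^3*11^2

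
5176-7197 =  - 2021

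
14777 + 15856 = 30633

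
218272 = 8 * 27284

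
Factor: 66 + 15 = 3^4=81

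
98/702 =49/351 =0.14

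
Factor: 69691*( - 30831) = -3^1*43^1*239^1* 69691^1 = - 2148643221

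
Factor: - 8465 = -5^1 * 1693^1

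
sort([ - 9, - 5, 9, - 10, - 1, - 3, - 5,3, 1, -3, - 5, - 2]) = [ - 10,-9,  -  5, - 5, - 5,- 3, - 3, - 2, - 1, 1, 3, 9]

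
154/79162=77/39581 = 0.00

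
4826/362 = 13 + 60/181=13.33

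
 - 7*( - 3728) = 26096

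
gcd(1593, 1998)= 27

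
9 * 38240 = 344160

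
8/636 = 2/159 = 0.01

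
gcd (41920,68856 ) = 8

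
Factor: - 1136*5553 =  - 6308208  =  - 2^4*3^2*71^1*617^1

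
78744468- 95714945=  - 16970477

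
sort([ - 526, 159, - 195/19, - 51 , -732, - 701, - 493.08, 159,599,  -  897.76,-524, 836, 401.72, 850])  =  [- 897.76, - 732, - 701, - 526,-524, - 493.08 ,  -  51, - 195/19, 159, 159, 401.72 , 599,  836, 850] 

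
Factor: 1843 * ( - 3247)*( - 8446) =2^1*17^1*19^1*41^1*97^1*103^1*191^1 = 50542730566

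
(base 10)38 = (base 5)123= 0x26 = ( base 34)14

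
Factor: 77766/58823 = 2^1*3^1*13^1*59^(-1 ) = 78/59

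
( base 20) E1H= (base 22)BE5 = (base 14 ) 20A9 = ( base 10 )5637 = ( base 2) 1011000000101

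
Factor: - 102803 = -223^1*461^1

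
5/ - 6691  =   - 1+6686/6691 = - 0.00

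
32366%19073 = 13293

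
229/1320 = 229/1320 = 0.17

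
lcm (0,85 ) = 0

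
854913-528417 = 326496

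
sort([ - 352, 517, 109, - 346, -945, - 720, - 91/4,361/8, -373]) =[ - 945 , - 720, - 373, - 352, - 346, - 91/4, 361/8,109 , 517] 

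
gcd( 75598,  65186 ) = 2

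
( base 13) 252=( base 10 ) 405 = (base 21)j6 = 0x195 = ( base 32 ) cl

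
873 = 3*291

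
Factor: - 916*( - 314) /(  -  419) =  - 2^3*157^1*229^1*419^(  -  1) = -287624/419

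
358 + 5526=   5884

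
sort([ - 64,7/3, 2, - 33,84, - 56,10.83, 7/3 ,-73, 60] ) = [ - 73, - 64, - 56, - 33, 2,7/3,7/3,10.83,60,84 ]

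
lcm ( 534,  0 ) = 0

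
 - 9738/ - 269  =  36+54/269 = 36.20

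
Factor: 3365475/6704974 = 2^( -1 )*3^1*5^2 * 23^1*29^( - 1 )*1951^1 * 115603^ (- 1 )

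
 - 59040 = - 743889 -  - 684849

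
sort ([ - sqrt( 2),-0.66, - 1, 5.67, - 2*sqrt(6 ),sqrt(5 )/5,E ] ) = [ -2*sqrt(6 ), - sqrt( 2 ),  -  1 , - 0.66,sqrt(5) /5,E , 5.67 ] 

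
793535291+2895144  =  796430435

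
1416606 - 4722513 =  - 3305907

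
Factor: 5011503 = 3^1*7^1*167^1 * 1429^1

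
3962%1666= 630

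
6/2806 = 3/1403 = 0.00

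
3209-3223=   -  14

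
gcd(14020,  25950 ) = 10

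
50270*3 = 150810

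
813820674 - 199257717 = 614562957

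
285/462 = 95/154 = 0.62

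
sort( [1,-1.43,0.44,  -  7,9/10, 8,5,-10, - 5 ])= [-10,-7,  -  5, - 1.43, 0.44,  9/10,1,5,  8 ]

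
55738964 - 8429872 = 47309092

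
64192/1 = 64192= 64192.00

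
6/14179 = 6/14179= 0.00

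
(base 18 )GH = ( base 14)17B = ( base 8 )461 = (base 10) 305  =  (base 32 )9h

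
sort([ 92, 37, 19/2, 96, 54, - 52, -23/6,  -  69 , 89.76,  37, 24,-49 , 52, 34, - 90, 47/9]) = [-90,-69, - 52, -49,-23/6, 47/9, 19/2, 24 , 34, 37,37, 52,  54, 89.76,  92, 96 ] 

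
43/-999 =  - 1 + 956/999 = -  0.04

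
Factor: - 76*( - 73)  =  2^2*19^1*73^1 = 5548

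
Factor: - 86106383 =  - 11^3*64693^1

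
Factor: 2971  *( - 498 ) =- 1479558= - 2^1*3^1*83^1*2971^1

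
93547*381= 35641407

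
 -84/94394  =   - 1+47155/47197 = -  0.00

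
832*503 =418496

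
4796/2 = 2398 = 2398.00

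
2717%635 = 177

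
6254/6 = 1042 + 1/3 = 1042.33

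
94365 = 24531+69834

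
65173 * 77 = 5018321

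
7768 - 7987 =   -  219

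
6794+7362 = 14156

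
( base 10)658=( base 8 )1222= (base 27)OA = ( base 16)292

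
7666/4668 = 1 + 1499/2334 =1.64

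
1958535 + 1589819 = 3548354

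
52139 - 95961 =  - 43822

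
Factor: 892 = 2^2 * 223^1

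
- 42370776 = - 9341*4536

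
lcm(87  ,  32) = 2784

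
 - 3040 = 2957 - 5997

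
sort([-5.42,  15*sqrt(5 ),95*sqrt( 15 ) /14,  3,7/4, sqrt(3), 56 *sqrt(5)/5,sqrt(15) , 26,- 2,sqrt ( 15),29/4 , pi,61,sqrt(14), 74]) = [ - 5.42, -2, sqrt( 3),  7/4, 3,pi, sqrt( 14), sqrt(15 ), sqrt ( 15),29/4, 56 * sqrt( 5)/5,26,95*sqrt(15)/14,15*sqrt ( 5), 61, 74]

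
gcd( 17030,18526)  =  2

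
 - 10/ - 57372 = 5/28686 = 0.00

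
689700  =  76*9075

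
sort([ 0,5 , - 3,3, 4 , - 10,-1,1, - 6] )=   [ - 10, - 6, - 3,-1, 0,1, 3,  4,5] 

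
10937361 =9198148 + 1739213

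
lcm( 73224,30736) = 2489616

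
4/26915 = 4/26915 = 0.00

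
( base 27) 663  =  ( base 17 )fc0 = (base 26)6if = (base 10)4539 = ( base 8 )10673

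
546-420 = 126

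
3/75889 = 3/75889 = 0.00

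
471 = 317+154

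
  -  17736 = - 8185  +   - 9551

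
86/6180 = 43/3090  =  0.01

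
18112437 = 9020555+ 9091882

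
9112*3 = 27336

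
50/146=25/73 = 0.34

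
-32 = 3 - 35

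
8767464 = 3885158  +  4882306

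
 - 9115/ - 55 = 165+ 8/11 = 165.73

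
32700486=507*64498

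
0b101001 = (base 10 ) 41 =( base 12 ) 35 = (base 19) 23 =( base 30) 1B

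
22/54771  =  22/54771 = 0.00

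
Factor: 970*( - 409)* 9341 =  - 2^1*5^1*97^1*409^1*9341^1=- 3705854930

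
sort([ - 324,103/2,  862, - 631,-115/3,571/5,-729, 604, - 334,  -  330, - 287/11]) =[-729, - 631, - 334 , - 330,-324, - 115/3,-287/11,103/2, 571/5, 604, 862]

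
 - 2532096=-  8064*314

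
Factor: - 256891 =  - 37^1*53^1*131^1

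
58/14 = 29/7 = 4.14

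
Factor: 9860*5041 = 49704260 = 2^2*5^1*17^1*29^1*71^2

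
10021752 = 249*40248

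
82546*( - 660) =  - 54480360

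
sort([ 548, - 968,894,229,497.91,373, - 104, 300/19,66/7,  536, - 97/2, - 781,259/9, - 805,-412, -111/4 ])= [ - 968, - 805,-781, - 412, - 104, - 97/2, - 111/4, 66/7,300/19,259/9,229, 373,497.91,536,548,894 ]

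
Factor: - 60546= - 2^1*3^1*10091^1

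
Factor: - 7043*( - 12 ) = 2^2*3^1*7043^1 = 84516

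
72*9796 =705312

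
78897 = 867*91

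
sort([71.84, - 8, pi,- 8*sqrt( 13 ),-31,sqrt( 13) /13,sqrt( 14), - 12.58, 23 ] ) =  [ - 31,-8*sqrt(13),-12.58, - 8, sqrt( 13 ) /13, pi,sqrt(14 ),  23, 71.84] 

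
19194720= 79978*240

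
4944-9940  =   - 4996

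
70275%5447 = 4911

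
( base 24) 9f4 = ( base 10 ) 5548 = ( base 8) 12654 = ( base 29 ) 6h9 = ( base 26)85a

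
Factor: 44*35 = 2^2 *5^1*7^1*11^1 = 1540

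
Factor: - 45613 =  - 45613^1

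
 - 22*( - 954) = 20988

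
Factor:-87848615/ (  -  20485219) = 5^1*23^1*89^( - 1)*337^( - 1 ) * 683^( - 1 )*763901^1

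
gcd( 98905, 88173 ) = 1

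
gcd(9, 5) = 1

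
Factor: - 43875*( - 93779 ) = 4114553625= 3^3*  5^3 * 7^1 *13^1*13397^1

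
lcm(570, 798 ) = 3990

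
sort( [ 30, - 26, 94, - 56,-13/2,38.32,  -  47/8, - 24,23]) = [ - 56,-26, - 24, - 13/2,  -  47/8,23, 30, 38.32,94]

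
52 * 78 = 4056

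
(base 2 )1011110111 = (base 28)R3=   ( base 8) 1367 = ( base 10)759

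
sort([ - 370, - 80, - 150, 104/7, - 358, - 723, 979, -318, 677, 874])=[ -723, -370, - 358, - 318,- 150,  -  80,104/7, 677, 874, 979 ]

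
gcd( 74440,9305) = 9305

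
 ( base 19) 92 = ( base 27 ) 6B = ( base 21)85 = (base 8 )255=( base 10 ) 173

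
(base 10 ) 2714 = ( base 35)27j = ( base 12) 16A2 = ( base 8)5232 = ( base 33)2G8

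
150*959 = 143850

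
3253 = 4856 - 1603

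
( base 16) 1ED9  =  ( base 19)12GC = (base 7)32011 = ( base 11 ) 5a2a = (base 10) 7897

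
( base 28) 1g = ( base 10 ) 44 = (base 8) 54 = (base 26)1i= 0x2C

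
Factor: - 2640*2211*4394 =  - 25647953760 = - 2^5*3^2*5^1*11^2*13^3*67^1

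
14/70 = 1/5 = 0.20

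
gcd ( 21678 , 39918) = 6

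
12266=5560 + 6706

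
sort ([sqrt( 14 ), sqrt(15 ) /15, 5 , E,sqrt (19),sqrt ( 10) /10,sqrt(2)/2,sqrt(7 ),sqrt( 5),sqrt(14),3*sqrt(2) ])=[sqrt (15) /15,sqrt( 10 )/10, sqrt(2)/2,  sqrt ( 5),sqrt( 7 ),E, sqrt(14),sqrt( 14 ),3 * sqrt(2 ), sqrt( 19), 5]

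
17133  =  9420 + 7713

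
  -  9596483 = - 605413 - 8991070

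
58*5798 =336284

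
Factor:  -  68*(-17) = 2^2*17^2=1156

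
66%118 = 66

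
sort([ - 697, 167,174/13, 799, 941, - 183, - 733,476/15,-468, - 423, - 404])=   [-733, - 697 , - 468, - 423, - 404,-183,174/13,  476/15, 167,799, 941]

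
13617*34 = 462978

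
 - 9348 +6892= - 2456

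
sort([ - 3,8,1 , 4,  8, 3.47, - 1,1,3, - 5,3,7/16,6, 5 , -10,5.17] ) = [ - 10,  -  5, - 3, - 1, 7/16,1, 1 , 3,3,3.47,4, 5,5.17,6,8,8 ] 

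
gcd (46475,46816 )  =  11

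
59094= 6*9849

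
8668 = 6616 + 2052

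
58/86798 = 29/43399  =  0.00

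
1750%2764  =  1750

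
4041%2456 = 1585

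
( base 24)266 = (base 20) 352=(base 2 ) 10100010110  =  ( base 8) 2426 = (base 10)1302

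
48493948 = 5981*8108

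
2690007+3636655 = 6326662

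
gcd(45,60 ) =15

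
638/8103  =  638/8103 = 0.08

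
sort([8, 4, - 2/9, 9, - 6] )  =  [ - 6, - 2/9  ,  4,8,9]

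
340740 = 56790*6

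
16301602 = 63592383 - 47290781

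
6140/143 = 42 + 134/143 = 42.94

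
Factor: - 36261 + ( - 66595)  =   - 102856 = - 2^3 * 13^1*23^1*43^1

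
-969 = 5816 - 6785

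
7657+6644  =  14301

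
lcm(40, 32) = 160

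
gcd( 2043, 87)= 3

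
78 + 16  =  94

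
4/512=1/128 = 0.01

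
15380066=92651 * 166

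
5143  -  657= 4486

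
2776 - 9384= - 6608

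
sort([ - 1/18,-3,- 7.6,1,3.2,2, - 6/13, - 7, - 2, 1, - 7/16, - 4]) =[ - 7.6, - 7,-4, - 3, - 2, -6/13, - 7/16 , - 1/18,1,1,2,3.2 ]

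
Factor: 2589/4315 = 3^1*5^( - 1 ) = 3/5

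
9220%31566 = 9220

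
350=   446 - 96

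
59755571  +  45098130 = 104853701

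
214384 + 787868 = 1002252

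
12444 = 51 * 244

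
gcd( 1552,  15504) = 16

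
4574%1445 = 239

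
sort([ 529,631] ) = [529,631] 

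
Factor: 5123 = 47^1*109^1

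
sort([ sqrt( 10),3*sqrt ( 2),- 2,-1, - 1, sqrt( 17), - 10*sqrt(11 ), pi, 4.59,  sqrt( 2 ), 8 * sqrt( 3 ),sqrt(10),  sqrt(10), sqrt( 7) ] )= [-10 * sqrt(11 ),-2,  -  1 , - 1,  sqrt( 2 ), sqrt( 7),pi,sqrt(10 ),sqrt( 10),sqrt(  10),sqrt( 17), 3*sqrt(2),  4.59,8 * sqrt( 3 )]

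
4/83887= 4/83887 = 0.00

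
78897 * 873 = 68877081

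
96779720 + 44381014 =141160734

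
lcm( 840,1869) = 74760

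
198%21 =9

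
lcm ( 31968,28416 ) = 255744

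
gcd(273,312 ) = 39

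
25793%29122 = 25793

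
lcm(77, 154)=154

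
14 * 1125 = 15750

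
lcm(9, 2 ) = 18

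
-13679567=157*( - 87131) 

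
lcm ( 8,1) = 8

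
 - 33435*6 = - 200610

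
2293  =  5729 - 3436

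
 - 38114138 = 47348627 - 85462765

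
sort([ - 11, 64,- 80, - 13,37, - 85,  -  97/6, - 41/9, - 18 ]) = [ - 85, - 80,-18, - 97/6,-13, - 11,-41/9,37,64]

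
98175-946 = 97229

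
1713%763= 187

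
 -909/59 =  - 909/59 = - 15.41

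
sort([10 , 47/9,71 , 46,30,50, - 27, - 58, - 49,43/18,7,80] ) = [ - 58,-49, - 27,43/18,47/9,7, 10, 30,46,  50, 71, 80]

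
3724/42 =266/3 = 88.67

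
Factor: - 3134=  - 2^1 *1567^1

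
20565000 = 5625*3656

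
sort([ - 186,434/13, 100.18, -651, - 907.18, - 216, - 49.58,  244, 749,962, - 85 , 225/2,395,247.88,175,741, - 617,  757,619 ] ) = [ - 907.18,  -  651, - 617, - 216,-186,- 85 , - 49.58 , 434/13, 100.18,225/2,175, 244,  247.88 , 395,619,741,  749,757, 962]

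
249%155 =94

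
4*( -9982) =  - 39928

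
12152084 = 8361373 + 3790711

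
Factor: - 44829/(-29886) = 3/2 = 2^(- 1 )*3^1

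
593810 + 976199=1570009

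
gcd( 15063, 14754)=3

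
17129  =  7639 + 9490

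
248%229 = 19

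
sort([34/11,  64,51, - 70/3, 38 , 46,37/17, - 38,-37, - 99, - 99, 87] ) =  [ - 99, - 99 , - 38,-37, -70/3,37/17, 34/11, 38,  46,  51,64,87]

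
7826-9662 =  - 1836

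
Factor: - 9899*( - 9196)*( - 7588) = - 2^4*7^1*11^2*19^2*271^1*521^1 = - 690744775952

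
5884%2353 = 1178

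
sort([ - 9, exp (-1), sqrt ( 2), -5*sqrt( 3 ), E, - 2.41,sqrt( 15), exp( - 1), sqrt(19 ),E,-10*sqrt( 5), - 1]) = [ - 10*sqrt( 5), - 9,-5*sqrt(3) , - 2.41 ,  -  1, exp( - 1), exp(-1), sqrt(2), E, E, sqrt( 15), sqrt(19)] 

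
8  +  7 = 15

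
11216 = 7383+3833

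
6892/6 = 3446/3=1148.67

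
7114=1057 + 6057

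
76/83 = 76/83 = 0.92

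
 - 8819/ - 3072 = 2+2675/3072 = 2.87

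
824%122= 92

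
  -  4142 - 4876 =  - 9018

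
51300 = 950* 54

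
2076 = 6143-4067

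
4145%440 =185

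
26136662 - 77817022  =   - 51680360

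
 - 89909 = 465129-555038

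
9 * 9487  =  85383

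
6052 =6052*1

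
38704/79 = 38704/79 = 489.92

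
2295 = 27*85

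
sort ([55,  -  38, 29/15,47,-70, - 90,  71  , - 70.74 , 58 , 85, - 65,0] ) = [ - 90, - 70.74,-70, - 65, - 38,0,29/15, 47, 55, 58, 71,85]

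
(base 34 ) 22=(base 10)70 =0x46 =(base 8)106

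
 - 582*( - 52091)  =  30316962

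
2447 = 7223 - 4776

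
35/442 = 35/442 = 0.08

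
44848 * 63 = 2825424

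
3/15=1/5 = 0.20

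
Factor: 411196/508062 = 12094/14943 = 2^1*3^( - 1) * 17^(  -  1)*293^( - 1) * 6047^1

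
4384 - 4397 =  - 13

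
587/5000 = 587/5000 = 0.12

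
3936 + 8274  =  12210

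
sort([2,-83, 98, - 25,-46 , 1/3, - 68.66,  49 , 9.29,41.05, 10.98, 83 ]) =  [ - 83, - 68.66,-46, - 25,1/3, 2,9.29,10.98, 41.05, 49, 83, 98]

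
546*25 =13650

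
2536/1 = 2536 = 2536.00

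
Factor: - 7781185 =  - 5^1 * 41^1*37957^1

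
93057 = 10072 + 82985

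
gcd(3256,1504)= 8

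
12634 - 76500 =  - 63866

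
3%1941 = 3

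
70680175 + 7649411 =78329586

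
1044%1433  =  1044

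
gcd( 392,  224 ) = 56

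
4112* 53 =217936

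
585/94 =585/94 =6.22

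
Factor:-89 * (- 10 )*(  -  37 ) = -2^1*5^1 * 37^1*89^1 = -32930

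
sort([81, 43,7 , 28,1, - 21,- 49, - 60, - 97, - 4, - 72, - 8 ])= [ - 97,  -  72, - 60, -49, - 21,  -  8, - 4,1,7,28, 43,81]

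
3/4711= 3/4711  =  0.00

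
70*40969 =2867830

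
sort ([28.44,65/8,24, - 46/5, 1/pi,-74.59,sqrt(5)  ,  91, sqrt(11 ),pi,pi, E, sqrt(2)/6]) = [ - 74.59, - 46/5,sqrt( 2) /6, 1/pi, sqrt(5), E,pi, pi, sqrt(11 ),65/8,24,28.44, 91] 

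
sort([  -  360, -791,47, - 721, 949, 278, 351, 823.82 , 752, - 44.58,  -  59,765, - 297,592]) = [-791, - 721 , - 360,-297, - 59,-44.58, 47, 278,351, 592, 752,765, 823.82, 949 ] 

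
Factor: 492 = 2^2*3^1*41^1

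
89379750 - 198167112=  - 108787362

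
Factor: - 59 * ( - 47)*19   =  19^1*47^1*59^1 = 52687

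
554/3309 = 554/3309= 0.17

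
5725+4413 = 10138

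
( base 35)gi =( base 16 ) 242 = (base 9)712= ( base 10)578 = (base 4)21002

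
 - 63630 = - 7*9090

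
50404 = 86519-36115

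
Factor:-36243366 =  - 2^1*3^1*  6040561^1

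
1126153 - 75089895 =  - 73963742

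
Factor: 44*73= 3212  =  2^2*11^1*73^1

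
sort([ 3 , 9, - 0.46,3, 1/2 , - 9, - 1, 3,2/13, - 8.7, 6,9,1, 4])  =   [ - 9 , - 8.7, - 1, - 0.46, 2/13,1/2,1,3, 3, 3, 4, 6,9 , 9 ] 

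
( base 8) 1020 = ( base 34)FI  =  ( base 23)MM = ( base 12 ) 380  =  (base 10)528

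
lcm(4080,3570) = 28560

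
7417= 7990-573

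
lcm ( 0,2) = 0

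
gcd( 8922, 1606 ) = 2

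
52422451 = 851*61601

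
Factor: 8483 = 17^1*499^1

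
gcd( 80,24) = 8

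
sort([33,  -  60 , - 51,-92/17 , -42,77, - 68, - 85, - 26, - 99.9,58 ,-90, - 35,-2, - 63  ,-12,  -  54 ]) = [ - 99.9,-90,  -  85, - 68,- 63, - 60, -54, - 51, - 42, - 35, - 26, - 12, - 92/17, - 2, 33,58, 77] 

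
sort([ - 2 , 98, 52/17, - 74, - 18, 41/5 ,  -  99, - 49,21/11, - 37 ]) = [ - 99, - 74, - 49, - 37, - 18,  -  2, 21/11,52/17, 41/5,98]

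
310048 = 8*38756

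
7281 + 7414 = 14695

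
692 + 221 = 913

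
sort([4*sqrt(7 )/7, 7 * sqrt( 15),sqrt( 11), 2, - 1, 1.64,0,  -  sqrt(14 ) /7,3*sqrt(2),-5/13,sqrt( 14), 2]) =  [-1,  -  sqrt( 14 ) /7,-5/13,0,4*sqrt( 7)/7,1.64,2, 2, sqrt ( 11), sqrt( 14),3*sqrt( 2), 7  *  sqrt ( 15)] 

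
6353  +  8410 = 14763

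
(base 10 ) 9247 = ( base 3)110200111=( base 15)2b17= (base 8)22037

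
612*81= 49572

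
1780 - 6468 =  - 4688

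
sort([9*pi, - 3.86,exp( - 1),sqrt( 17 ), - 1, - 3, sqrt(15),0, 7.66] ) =[ - 3.86, - 3, - 1,0, exp( - 1), sqrt( 15), sqrt( 17), 7.66,9 * pi] 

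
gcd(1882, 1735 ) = 1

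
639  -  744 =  - 105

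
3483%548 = 195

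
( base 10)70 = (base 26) 2I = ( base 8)106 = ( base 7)130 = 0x46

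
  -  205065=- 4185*49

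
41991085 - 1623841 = 40367244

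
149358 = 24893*6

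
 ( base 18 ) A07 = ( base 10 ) 3247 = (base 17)b40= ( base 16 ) caf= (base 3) 11110021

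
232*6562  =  1522384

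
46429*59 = 2739311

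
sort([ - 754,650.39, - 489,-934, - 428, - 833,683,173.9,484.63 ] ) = [ - 934,  -  833, - 754,  -  489,- 428,173.9, 484.63, 650.39, 683]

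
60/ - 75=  - 1 + 1/5= - 0.80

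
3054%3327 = 3054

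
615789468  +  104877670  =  720667138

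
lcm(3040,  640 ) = 12160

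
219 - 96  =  123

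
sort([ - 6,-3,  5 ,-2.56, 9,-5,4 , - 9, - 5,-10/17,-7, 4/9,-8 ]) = [  -  9, -8,-7, - 6,-5, - 5, - 3, - 2.56 , - 10/17,  4/9,4, 5, 9 ]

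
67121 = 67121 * 1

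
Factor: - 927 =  - 3^2*103^1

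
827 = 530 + 297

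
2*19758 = 39516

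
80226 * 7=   561582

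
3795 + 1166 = 4961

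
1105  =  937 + 168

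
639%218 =203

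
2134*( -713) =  - 1521542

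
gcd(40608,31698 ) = 54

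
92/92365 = 92/92365  =  0.00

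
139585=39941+99644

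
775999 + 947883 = 1723882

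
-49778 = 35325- 85103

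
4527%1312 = 591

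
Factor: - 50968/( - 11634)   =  92/21 = 2^2*3^( - 1)*7^( - 1)*23^1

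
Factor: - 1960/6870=-2^2*3^( - 1)* 7^2*229^(  -  1 )=- 196/687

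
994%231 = 70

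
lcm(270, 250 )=6750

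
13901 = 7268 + 6633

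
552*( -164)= - 90528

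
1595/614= 2  +  367/614 = 2.60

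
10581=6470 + 4111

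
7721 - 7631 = 90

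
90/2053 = 90/2053 = 0.04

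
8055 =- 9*( - 895 )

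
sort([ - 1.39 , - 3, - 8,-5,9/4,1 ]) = [ - 8, - 5 , - 3,- 1.39 , 1 , 9/4]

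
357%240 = 117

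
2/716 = 1/358 = 0.00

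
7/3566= 7/3566= 0.00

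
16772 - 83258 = -66486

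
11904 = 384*31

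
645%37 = 16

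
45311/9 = 5034 + 5/9 = 5034.56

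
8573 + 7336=15909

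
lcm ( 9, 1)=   9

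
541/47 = 541/47 = 11.51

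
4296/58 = 2148/29 = 74.07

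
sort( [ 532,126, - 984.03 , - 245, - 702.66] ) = [-984.03, - 702.66, - 245, 126, 532]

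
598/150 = 3+ 74/75 = 3.99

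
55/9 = 6 + 1/9= 6.11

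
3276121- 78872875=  - 75596754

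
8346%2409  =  1119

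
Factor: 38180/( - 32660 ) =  - 71^( - 1 ) * 83^1 = - 83/71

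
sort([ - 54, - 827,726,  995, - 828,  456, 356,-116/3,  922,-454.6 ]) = [- 828, - 827, - 454.6,  -  54,- 116/3, 356, 456,726,922, 995 ] 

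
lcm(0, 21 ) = 0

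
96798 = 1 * 96798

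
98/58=1  +  20/29 = 1.69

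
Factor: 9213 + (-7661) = 1552 = 2^4*97^1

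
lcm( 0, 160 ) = 0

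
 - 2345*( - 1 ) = 2345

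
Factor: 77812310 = 2^1*5^1*7781231^1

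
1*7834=7834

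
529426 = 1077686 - 548260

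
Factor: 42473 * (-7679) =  - 7^1*1097^1*42473^1 = -  326150167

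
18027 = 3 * 6009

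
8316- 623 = 7693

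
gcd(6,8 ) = 2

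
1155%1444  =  1155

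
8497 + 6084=14581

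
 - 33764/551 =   -  33764/551= - 61.28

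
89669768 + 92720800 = 182390568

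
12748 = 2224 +10524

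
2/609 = 2/609 =0.00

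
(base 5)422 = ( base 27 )44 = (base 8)160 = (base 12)94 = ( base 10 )112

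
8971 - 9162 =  - 191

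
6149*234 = 1438866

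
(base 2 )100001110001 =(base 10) 2161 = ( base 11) 1695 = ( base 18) 6c1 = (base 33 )1WG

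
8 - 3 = 5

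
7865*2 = 15730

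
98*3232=316736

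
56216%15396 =10028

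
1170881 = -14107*( - 83)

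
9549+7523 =17072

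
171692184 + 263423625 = 435115809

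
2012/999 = 2 + 14/999= 2.01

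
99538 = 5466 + 94072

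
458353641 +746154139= 1204507780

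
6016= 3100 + 2916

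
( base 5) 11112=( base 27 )11q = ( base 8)1416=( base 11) 651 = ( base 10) 782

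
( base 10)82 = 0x52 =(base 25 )37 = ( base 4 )1102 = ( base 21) 3J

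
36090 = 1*36090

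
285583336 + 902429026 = 1188012362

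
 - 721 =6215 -6936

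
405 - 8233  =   -7828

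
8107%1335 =97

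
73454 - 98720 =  - 25266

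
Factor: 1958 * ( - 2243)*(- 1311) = 5757641934 = 2^1 * 3^1 * 11^1 *19^1*23^1*89^1* 2243^1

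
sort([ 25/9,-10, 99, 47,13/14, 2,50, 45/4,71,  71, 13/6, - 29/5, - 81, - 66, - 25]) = [- 81, - 66, -25, - 10, - 29/5,13/14, 2 , 13/6, 25/9, 45/4,  47 , 50,71, 71, 99] 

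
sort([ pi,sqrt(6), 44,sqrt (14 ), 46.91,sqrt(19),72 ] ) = [ sqrt( 6) , pi,sqrt(14) , sqrt(19),44,46.91,72]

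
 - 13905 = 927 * ( - 15)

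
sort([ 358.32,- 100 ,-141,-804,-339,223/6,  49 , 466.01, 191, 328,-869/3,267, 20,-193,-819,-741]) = [ - 819,-804 , - 741 , -339, - 869/3,-193,- 141,-100,  20, 223/6,49 , 191,267,328 , 358.32, 466.01]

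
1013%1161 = 1013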